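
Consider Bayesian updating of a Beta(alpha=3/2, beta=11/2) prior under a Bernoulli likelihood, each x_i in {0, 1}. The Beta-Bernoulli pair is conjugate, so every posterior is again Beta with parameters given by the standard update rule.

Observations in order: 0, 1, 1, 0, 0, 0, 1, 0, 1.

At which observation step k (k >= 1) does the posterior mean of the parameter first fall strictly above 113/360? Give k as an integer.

k = 3

obs 1: x=0 → posterior Beta(3/2, 13/2)
obs 2: x=1 → posterior Beta(5/2, 13/2)
obs 3: x=1 → posterior Beta(7/2, 13/2)
obs 4: x=0 → posterior Beta(7/2, 15/2)
obs 5: x=0 → posterior Beta(7/2, 17/2)
obs 6: x=0 → posterior Beta(7/2, 19/2)
obs 7: x=1 → posterior Beta(9/2, 19/2)
obs 8: x=0 → posterior Beta(9/2, 21/2)
obs 9: x=1 → posterior Beta(11/2, 21/2)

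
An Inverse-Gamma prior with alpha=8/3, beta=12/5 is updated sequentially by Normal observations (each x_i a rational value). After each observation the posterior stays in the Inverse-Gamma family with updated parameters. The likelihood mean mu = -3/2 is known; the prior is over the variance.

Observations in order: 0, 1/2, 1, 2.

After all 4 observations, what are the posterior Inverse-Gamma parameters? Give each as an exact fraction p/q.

obs 1: x=0 → posterior Inverse-Gamma(19/6, 141/40)
obs 2: x=1/2 → posterior Inverse-Gamma(11/3, 221/40)
obs 3: x=1 → posterior Inverse-Gamma(25/6, 173/20)
obs 4: x=2 → posterior Inverse-Gamma(14/3, 591/40)

alpha=14/3, beta=591/40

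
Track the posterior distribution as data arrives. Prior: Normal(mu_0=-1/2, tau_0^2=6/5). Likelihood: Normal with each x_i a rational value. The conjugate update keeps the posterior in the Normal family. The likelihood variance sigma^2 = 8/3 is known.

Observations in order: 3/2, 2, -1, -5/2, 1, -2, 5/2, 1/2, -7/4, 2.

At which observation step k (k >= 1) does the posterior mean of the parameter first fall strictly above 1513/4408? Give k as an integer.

obs 1: x=3/2 → posterior Normal(7/58, 24/29)
obs 2: x=2 → posterior Normal(43/76, 12/19)
obs 3: x=-1 → posterior Normal(25/94, 24/47)
obs 4: x=-5/2 → posterior Normal(-5/28, 3/7)
obs 5: x=1 → posterior Normal(-1/65, 24/65)
obs 6: x=-2 → posterior Normal(-19/74, 12/37)
obs 7: x=5/2 → posterior Normal(7/166, 24/83)
obs 8: x=1/2 → posterior Normal(2/23, 6/23)
obs 9: x=-7/4 → posterior Normal(-31/404, 24/101)
obs 10: x=2 → posterior Normal(41/440, 12/55)

k = 2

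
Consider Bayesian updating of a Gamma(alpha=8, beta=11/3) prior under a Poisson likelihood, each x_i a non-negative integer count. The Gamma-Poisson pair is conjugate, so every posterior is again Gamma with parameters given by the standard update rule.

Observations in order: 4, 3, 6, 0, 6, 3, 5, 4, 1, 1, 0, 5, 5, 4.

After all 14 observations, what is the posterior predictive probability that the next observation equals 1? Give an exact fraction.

11289033771765551732721383457970738706957477523348864246815460585720616351531991246782706855629905/79164324866862966607842406018063254671922245312646690223362402918484170424104310169552592050323456

obs 1: x=4 → posterior Gamma(12, 14/3)
obs 2: x=3 → posterior Gamma(15, 17/3)
obs 3: x=6 → posterior Gamma(21, 20/3)
obs 4: x=0 → posterior Gamma(21, 23/3)
obs 5: x=6 → posterior Gamma(27, 26/3)
obs 6: x=3 → posterior Gamma(30, 29/3)
obs 7: x=5 → posterior Gamma(35, 32/3)
obs 8: x=4 → posterior Gamma(39, 35/3)
obs 9: x=1 → posterior Gamma(40, 38/3)
obs 10: x=1 → posterior Gamma(41, 41/3)
obs 11: x=0 → posterior Gamma(41, 44/3)
obs 12: x=5 → posterior Gamma(46, 47/3)
obs 13: x=5 → posterior Gamma(51, 50/3)
obs 14: x=4 → posterior Gamma(55, 53/3)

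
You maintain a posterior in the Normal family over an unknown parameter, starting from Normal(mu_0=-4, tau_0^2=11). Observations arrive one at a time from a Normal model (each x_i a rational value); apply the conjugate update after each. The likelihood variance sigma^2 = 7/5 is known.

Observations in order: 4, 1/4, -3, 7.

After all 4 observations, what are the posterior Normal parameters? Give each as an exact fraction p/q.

obs 1: x=4 → posterior Normal(96/31, 77/62)
obs 2: x=1/4 → posterior Normal(823/468, 77/117)
obs 3: x=-3 → posterior Normal(163/688, 77/172)
obs 4: x=7 → posterior Normal(1703/908, 77/227)

mu_0=1703/908, tau_0^2=77/227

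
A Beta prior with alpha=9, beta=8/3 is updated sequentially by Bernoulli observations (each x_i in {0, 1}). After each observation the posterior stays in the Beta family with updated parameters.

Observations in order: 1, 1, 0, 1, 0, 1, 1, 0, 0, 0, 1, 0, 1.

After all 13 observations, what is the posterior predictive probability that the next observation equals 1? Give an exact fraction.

24/37

obs 1: x=1 → posterior Beta(10, 8/3)
obs 2: x=1 → posterior Beta(11, 8/3)
obs 3: x=0 → posterior Beta(11, 11/3)
obs 4: x=1 → posterior Beta(12, 11/3)
obs 5: x=0 → posterior Beta(12, 14/3)
obs 6: x=1 → posterior Beta(13, 14/3)
obs 7: x=1 → posterior Beta(14, 14/3)
obs 8: x=0 → posterior Beta(14, 17/3)
obs 9: x=0 → posterior Beta(14, 20/3)
obs 10: x=0 → posterior Beta(14, 23/3)
obs 11: x=1 → posterior Beta(15, 23/3)
obs 12: x=0 → posterior Beta(15, 26/3)
obs 13: x=1 → posterior Beta(16, 26/3)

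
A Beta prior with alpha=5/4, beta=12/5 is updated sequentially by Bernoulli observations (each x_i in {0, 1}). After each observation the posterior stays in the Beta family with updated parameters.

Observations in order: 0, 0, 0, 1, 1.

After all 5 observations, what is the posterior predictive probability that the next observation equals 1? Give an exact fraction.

65/173

obs 1: x=0 → posterior Beta(5/4, 17/5)
obs 2: x=0 → posterior Beta(5/4, 22/5)
obs 3: x=0 → posterior Beta(5/4, 27/5)
obs 4: x=1 → posterior Beta(9/4, 27/5)
obs 5: x=1 → posterior Beta(13/4, 27/5)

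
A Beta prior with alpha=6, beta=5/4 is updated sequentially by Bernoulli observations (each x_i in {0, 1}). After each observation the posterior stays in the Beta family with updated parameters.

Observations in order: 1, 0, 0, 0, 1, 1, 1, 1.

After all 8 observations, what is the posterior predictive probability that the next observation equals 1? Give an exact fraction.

obs 1: x=1 → posterior Beta(7, 5/4)
obs 2: x=0 → posterior Beta(7, 9/4)
obs 3: x=0 → posterior Beta(7, 13/4)
obs 4: x=0 → posterior Beta(7, 17/4)
obs 5: x=1 → posterior Beta(8, 17/4)
obs 6: x=1 → posterior Beta(9, 17/4)
obs 7: x=1 → posterior Beta(10, 17/4)
obs 8: x=1 → posterior Beta(11, 17/4)

44/61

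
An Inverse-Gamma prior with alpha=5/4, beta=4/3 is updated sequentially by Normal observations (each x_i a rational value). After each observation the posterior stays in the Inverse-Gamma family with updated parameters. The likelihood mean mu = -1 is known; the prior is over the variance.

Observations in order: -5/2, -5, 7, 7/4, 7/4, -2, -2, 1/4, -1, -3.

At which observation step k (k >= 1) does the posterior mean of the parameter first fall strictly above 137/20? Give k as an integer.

k = 2

obs 1: x=-5/2 → posterior Inverse-Gamma(7/4, 59/24)
obs 2: x=-5 → posterior Inverse-Gamma(9/4, 251/24)
obs 3: x=7 → posterior Inverse-Gamma(11/4, 1019/24)
obs 4: x=7/4 → posterior Inverse-Gamma(13/4, 4439/96)
obs 5: x=7/4 → posterior Inverse-Gamma(15/4, 2401/48)
obs 6: x=-2 → posterior Inverse-Gamma(17/4, 2425/48)
obs 7: x=-2 → posterior Inverse-Gamma(19/4, 2449/48)
obs 8: x=1/4 → posterior Inverse-Gamma(21/4, 4973/96)
obs 9: x=-1 → posterior Inverse-Gamma(23/4, 4973/96)
obs 10: x=-3 → posterior Inverse-Gamma(25/4, 5165/96)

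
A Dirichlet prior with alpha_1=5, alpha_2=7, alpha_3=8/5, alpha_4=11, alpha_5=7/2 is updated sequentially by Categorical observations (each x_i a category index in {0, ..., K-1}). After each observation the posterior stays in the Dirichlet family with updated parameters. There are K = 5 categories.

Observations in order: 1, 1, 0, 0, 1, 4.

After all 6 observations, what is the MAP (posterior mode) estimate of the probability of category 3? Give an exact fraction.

obs 1: x=1 → posterior Dirichlet(5, 8, 8/5, 11, 7/2)
obs 2: x=1 → posterior Dirichlet(5, 9, 8/5, 11, 7/2)
obs 3: x=0 → posterior Dirichlet(6, 9, 8/5, 11, 7/2)
obs 4: x=0 → posterior Dirichlet(7, 9, 8/5, 11, 7/2)
obs 5: x=1 → posterior Dirichlet(7, 10, 8/5, 11, 7/2)
obs 6: x=4 → posterior Dirichlet(7, 10, 8/5, 11, 9/2)

100/291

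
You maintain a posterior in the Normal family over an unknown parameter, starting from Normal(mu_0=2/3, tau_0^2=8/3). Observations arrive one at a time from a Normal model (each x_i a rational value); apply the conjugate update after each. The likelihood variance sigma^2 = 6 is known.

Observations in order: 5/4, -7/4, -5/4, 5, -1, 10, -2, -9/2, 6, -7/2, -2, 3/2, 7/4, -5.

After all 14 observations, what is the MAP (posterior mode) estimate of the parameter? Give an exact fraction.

24/65

obs 1: x=5/4 → posterior Normal(11/13, 24/13)
obs 2: x=-7/4 → posterior Normal(4/17, 24/17)
obs 3: x=-5/4 → posterior Normal(-1/21, 8/7)
obs 4: x=5 → posterior Normal(19/25, 24/25)
obs 5: x=-1 → posterior Normal(15/29, 24/29)
obs 6: x=10 → posterior Normal(5/3, 8/11)
obs 7: x=-2 → posterior Normal(47/37, 24/37)
obs 8: x=-9/2 → posterior Normal(29/41, 24/41)
obs 9: x=6 → posterior Normal(53/45, 8/15)
obs 10: x=-7/2 → posterior Normal(39/49, 24/49)
obs 11: x=-2 → posterior Normal(31/53, 24/53)
obs 12: x=3/2 → posterior Normal(37/57, 8/19)
obs 13: x=7/4 → posterior Normal(44/61, 24/61)
obs 14: x=-5 → posterior Normal(24/65, 24/65)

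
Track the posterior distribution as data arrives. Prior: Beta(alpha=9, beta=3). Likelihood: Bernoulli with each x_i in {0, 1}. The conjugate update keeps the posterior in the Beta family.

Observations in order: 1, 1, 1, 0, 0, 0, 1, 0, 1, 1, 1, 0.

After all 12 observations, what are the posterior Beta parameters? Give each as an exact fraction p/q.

obs 1: x=1 → posterior Beta(10, 3)
obs 2: x=1 → posterior Beta(11, 3)
obs 3: x=1 → posterior Beta(12, 3)
obs 4: x=0 → posterior Beta(12, 4)
obs 5: x=0 → posterior Beta(12, 5)
obs 6: x=0 → posterior Beta(12, 6)
obs 7: x=1 → posterior Beta(13, 6)
obs 8: x=0 → posterior Beta(13, 7)
obs 9: x=1 → posterior Beta(14, 7)
obs 10: x=1 → posterior Beta(15, 7)
obs 11: x=1 → posterior Beta(16, 7)
obs 12: x=0 → posterior Beta(16, 8)

alpha=16, beta=8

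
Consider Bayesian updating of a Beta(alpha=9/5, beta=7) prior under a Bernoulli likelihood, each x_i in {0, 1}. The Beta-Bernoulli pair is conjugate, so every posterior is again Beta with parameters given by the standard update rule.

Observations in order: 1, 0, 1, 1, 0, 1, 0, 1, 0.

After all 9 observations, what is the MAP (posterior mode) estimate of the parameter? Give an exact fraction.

obs 1: x=1 → posterior Beta(14/5, 7)
obs 2: x=0 → posterior Beta(14/5, 8)
obs 3: x=1 → posterior Beta(19/5, 8)
obs 4: x=1 → posterior Beta(24/5, 8)
obs 5: x=0 → posterior Beta(24/5, 9)
obs 6: x=1 → posterior Beta(29/5, 9)
obs 7: x=0 → posterior Beta(29/5, 10)
obs 8: x=1 → posterior Beta(34/5, 10)
obs 9: x=0 → posterior Beta(34/5, 11)

29/79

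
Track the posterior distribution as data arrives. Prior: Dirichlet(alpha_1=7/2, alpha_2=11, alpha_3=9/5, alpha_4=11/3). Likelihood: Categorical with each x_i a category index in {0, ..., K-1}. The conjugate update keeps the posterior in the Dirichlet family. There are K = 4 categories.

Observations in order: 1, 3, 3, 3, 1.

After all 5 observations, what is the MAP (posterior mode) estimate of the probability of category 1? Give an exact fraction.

360/629

obs 1: x=1 → posterior Dirichlet(7/2, 12, 9/5, 11/3)
obs 2: x=3 → posterior Dirichlet(7/2, 12, 9/5, 14/3)
obs 3: x=3 → posterior Dirichlet(7/2, 12, 9/5, 17/3)
obs 4: x=3 → posterior Dirichlet(7/2, 12, 9/5, 20/3)
obs 5: x=1 → posterior Dirichlet(7/2, 13, 9/5, 20/3)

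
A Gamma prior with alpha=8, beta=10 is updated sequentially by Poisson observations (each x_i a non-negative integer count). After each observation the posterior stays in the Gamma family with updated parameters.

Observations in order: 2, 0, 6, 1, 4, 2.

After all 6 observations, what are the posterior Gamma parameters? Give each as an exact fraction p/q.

obs 1: x=2 → posterior Gamma(10, 11)
obs 2: x=0 → posterior Gamma(10, 12)
obs 3: x=6 → posterior Gamma(16, 13)
obs 4: x=1 → posterior Gamma(17, 14)
obs 5: x=4 → posterior Gamma(21, 15)
obs 6: x=2 → posterior Gamma(23, 16)

alpha=23, beta=16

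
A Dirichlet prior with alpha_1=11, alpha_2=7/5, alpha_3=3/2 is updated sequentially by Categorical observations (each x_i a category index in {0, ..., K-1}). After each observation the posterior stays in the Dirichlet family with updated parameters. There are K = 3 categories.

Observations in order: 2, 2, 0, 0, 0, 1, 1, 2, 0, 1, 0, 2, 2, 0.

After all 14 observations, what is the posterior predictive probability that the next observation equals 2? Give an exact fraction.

65/279

obs 1: x=2 → posterior Dirichlet(11, 7/5, 5/2)
obs 2: x=2 → posterior Dirichlet(11, 7/5, 7/2)
obs 3: x=0 → posterior Dirichlet(12, 7/5, 7/2)
obs 4: x=0 → posterior Dirichlet(13, 7/5, 7/2)
obs 5: x=0 → posterior Dirichlet(14, 7/5, 7/2)
obs 6: x=1 → posterior Dirichlet(14, 12/5, 7/2)
obs 7: x=1 → posterior Dirichlet(14, 17/5, 7/2)
obs 8: x=2 → posterior Dirichlet(14, 17/5, 9/2)
obs 9: x=0 → posterior Dirichlet(15, 17/5, 9/2)
obs 10: x=1 → posterior Dirichlet(15, 22/5, 9/2)
obs 11: x=0 → posterior Dirichlet(16, 22/5, 9/2)
obs 12: x=2 → posterior Dirichlet(16, 22/5, 11/2)
obs 13: x=2 → posterior Dirichlet(16, 22/5, 13/2)
obs 14: x=0 → posterior Dirichlet(17, 22/5, 13/2)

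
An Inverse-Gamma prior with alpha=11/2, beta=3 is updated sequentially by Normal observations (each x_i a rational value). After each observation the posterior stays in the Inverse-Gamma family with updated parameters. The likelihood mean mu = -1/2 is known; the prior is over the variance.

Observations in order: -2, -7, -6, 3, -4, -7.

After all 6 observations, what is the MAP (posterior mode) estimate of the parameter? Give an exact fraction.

obs 1: x=-2 → posterior Inverse-Gamma(6, 33/8)
obs 2: x=-7 → posterior Inverse-Gamma(13/2, 101/4)
obs 3: x=-6 → posterior Inverse-Gamma(7, 323/8)
obs 4: x=3 → posterior Inverse-Gamma(15/2, 93/2)
obs 5: x=-4 → posterior Inverse-Gamma(8, 421/8)
obs 6: x=-7 → posterior Inverse-Gamma(17/2, 295/4)

295/38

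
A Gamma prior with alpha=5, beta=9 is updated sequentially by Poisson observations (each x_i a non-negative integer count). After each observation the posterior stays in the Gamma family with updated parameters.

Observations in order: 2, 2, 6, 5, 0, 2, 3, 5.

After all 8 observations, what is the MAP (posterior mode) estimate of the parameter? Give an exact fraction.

29/17

obs 1: x=2 → posterior Gamma(7, 10)
obs 2: x=2 → posterior Gamma(9, 11)
obs 3: x=6 → posterior Gamma(15, 12)
obs 4: x=5 → posterior Gamma(20, 13)
obs 5: x=0 → posterior Gamma(20, 14)
obs 6: x=2 → posterior Gamma(22, 15)
obs 7: x=3 → posterior Gamma(25, 16)
obs 8: x=5 → posterior Gamma(30, 17)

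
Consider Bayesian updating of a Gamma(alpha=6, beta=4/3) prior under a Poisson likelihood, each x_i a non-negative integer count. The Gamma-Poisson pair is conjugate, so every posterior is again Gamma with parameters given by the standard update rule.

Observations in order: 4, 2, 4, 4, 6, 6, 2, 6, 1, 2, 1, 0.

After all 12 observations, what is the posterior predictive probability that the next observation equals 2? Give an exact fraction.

275751143750818456233779920896000000000000000000000000000000000000000000000/1378951389092475479704989938929578240810599128289234394913354036690535775049

obs 1: x=4 → posterior Gamma(10, 7/3)
obs 2: x=2 → posterior Gamma(12, 10/3)
obs 3: x=4 → posterior Gamma(16, 13/3)
obs 4: x=4 → posterior Gamma(20, 16/3)
obs 5: x=6 → posterior Gamma(26, 19/3)
obs 6: x=6 → posterior Gamma(32, 22/3)
obs 7: x=2 → posterior Gamma(34, 25/3)
obs 8: x=6 → posterior Gamma(40, 28/3)
obs 9: x=1 → posterior Gamma(41, 31/3)
obs 10: x=2 → posterior Gamma(43, 34/3)
obs 11: x=1 → posterior Gamma(44, 37/3)
obs 12: x=0 → posterior Gamma(44, 40/3)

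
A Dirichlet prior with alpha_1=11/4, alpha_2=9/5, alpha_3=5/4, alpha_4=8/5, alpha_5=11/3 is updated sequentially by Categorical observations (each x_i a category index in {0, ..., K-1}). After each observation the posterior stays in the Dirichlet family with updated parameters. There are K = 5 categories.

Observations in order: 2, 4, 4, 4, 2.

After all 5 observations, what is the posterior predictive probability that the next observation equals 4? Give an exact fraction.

obs 1: x=2 → posterior Dirichlet(11/4, 9/5, 9/4, 8/5, 11/3)
obs 2: x=4 → posterior Dirichlet(11/4, 9/5, 9/4, 8/5, 14/3)
obs 3: x=4 → posterior Dirichlet(11/4, 9/5, 9/4, 8/5, 17/3)
obs 4: x=4 → posterior Dirichlet(11/4, 9/5, 9/4, 8/5, 20/3)
obs 5: x=2 → posterior Dirichlet(11/4, 9/5, 13/4, 8/5, 20/3)

100/241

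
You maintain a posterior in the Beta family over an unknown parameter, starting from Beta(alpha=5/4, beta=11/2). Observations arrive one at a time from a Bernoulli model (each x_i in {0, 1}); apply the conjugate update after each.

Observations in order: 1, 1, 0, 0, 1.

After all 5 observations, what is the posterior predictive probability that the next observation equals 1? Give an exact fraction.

obs 1: x=1 → posterior Beta(9/4, 11/2)
obs 2: x=1 → posterior Beta(13/4, 11/2)
obs 3: x=0 → posterior Beta(13/4, 13/2)
obs 4: x=0 → posterior Beta(13/4, 15/2)
obs 5: x=1 → posterior Beta(17/4, 15/2)

17/47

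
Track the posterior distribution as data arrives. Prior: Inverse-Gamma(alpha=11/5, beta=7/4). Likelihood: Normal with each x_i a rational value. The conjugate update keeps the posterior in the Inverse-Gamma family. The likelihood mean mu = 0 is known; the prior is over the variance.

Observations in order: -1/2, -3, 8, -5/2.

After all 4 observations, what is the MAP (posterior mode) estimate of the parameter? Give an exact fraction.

obs 1: x=-1/2 → posterior Inverse-Gamma(27/10, 15/8)
obs 2: x=-3 → posterior Inverse-Gamma(16/5, 51/8)
obs 3: x=8 → posterior Inverse-Gamma(37/10, 307/8)
obs 4: x=-5/2 → posterior Inverse-Gamma(21/5, 83/2)

415/52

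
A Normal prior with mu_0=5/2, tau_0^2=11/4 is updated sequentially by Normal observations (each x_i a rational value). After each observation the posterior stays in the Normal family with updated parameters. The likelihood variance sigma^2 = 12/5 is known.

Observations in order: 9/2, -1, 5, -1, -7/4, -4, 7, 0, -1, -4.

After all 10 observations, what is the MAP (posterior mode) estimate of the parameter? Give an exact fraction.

1305/2392

obs 1: x=9/2 → posterior Normal(735/206, 132/103)
obs 2: x=-1 → posterior Normal(625/316, 66/79)
obs 3: x=5 → posterior Normal(1175/426, 44/71)
obs 4: x=-1 → posterior Normal(1065/536, 33/67)
obs 5: x=-7/4 → posterior Normal(1745/1292, 132/323)
obs 6: x=-4 → posterior Normal(865/1512, 22/63)
obs 7: x=7 → posterior Normal(2405/1732, 132/433)
obs 8: x=0 → posterior Normal(2405/1952, 33/122)
obs 9: x=-1 → posterior Normal(2185/2172, 44/181)
obs 10: x=-4 → posterior Normal(1305/2392, 66/299)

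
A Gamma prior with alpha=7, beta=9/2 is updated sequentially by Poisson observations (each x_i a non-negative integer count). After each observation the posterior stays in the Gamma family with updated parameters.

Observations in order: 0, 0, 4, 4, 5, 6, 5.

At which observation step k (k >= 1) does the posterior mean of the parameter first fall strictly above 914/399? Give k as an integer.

obs 1: x=0 → posterior Gamma(7, 11/2)
obs 2: x=0 → posterior Gamma(7, 13/2)
obs 3: x=4 → posterior Gamma(11, 15/2)
obs 4: x=4 → posterior Gamma(15, 17/2)
obs 5: x=5 → posterior Gamma(20, 19/2)
obs 6: x=6 → posterior Gamma(26, 21/2)
obs 7: x=5 → posterior Gamma(31, 23/2)

k = 6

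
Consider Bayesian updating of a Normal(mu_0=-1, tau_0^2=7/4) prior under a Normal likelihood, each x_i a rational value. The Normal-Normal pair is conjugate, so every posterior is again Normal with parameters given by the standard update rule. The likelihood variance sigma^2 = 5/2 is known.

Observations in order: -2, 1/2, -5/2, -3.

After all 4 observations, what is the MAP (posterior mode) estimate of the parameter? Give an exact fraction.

-59/38

obs 1: x=-2 → posterior Normal(-24/17, 35/34)
obs 2: x=1/2 → posterior Normal(-41/48, 35/48)
obs 3: x=-5/2 → posterior Normal(-38/31, 35/62)
obs 4: x=-3 → posterior Normal(-59/38, 35/76)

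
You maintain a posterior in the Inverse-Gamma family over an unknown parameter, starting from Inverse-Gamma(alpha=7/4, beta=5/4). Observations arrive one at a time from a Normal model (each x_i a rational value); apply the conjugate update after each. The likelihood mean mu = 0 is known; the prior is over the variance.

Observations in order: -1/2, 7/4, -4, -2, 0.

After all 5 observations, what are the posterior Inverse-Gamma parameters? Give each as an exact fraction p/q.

alpha=17/4, beta=413/32

obs 1: x=-1/2 → posterior Inverse-Gamma(9/4, 11/8)
obs 2: x=7/4 → posterior Inverse-Gamma(11/4, 93/32)
obs 3: x=-4 → posterior Inverse-Gamma(13/4, 349/32)
obs 4: x=-2 → posterior Inverse-Gamma(15/4, 413/32)
obs 5: x=0 → posterior Inverse-Gamma(17/4, 413/32)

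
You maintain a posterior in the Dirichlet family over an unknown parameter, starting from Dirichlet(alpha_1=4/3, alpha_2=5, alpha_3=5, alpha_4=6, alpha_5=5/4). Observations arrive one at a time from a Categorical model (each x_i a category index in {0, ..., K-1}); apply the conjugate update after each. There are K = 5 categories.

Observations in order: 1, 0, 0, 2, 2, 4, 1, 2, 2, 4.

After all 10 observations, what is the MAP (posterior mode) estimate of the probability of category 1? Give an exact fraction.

72/283

obs 1: x=1 → posterior Dirichlet(4/3, 6, 5, 6, 5/4)
obs 2: x=0 → posterior Dirichlet(7/3, 6, 5, 6, 5/4)
obs 3: x=0 → posterior Dirichlet(10/3, 6, 5, 6, 5/4)
obs 4: x=2 → posterior Dirichlet(10/3, 6, 6, 6, 5/4)
obs 5: x=2 → posterior Dirichlet(10/3, 6, 7, 6, 5/4)
obs 6: x=4 → posterior Dirichlet(10/3, 6, 7, 6, 9/4)
obs 7: x=1 → posterior Dirichlet(10/3, 7, 7, 6, 9/4)
obs 8: x=2 → posterior Dirichlet(10/3, 7, 8, 6, 9/4)
obs 9: x=2 → posterior Dirichlet(10/3, 7, 9, 6, 9/4)
obs 10: x=4 → posterior Dirichlet(10/3, 7, 9, 6, 13/4)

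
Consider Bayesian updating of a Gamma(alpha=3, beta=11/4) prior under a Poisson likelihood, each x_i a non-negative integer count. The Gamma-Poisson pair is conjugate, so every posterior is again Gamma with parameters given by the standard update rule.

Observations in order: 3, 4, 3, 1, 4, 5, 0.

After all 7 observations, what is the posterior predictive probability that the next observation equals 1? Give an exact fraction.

361637775333574682828454079373616090948/1596772093453535767288998989560362112801

obs 1: x=3 → posterior Gamma(6, 15/4)
obs 2: x=4 → posterior Gamma(10, 19/4)
obs 3: x=3 → posterior Gamma(13, 23/4)
obs 4: x=1 → posterior Gamma(14, 27/4)
obs 5: x=4 → posterior Gamma(18, 31/4)
obs 6: x=5 → posterior Gamma(23, 35/4)
obs 7: x=0 → posterior Gamma(23, 39/4)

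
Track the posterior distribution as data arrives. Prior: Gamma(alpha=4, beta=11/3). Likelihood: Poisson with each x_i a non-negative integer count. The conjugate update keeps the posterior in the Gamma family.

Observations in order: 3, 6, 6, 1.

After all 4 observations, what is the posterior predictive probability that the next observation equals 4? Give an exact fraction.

obs 1: x=3 → posterior Gamma(7, 14/3)
obs 2: x=6 → posterior Gamma(13, 17/3)
obs 3: x=6 → posterior Gamma(19, 20/3)
obs 4: x=1 → posterior Gamma(20, 23/3)

1230921350803888727393878452393255/9106685769537214956799814036094976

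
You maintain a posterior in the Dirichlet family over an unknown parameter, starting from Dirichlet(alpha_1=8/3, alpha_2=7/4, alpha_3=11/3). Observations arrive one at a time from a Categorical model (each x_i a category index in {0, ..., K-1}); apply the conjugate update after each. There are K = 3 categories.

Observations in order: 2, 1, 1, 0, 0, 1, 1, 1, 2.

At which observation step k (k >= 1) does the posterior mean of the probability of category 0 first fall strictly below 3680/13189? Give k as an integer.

k = 2

obs 1: x=2 → posterior Dirichlet(8/3, 7/4, 14/3)
obs 2: x=1 → posterior Dirichlet(8/3, 11/4, 14/3)
obs 3: x=1 → posterior Dirichlet(8/3, 15/4, 14/3)
obs 4: x=0 → posterior Dirichlet(11/3, 15/4, 14/3)
obs 5: x=0 → posterior Dirichlet(14/3, 15/4, 14/3)
obs 6: x=1 → posterior Dirichlet(14/3, 19/4, 14/3)
obs 7: x=1 → posterior Dirichlet(14/3, 23/4, 14/3)
obs 8: x=1 → posterior Dirichlet(14/3, 27/4, 14/3)
obs 9: x=2 → posterior Dirichlet(14/3, 27/4, 17/3)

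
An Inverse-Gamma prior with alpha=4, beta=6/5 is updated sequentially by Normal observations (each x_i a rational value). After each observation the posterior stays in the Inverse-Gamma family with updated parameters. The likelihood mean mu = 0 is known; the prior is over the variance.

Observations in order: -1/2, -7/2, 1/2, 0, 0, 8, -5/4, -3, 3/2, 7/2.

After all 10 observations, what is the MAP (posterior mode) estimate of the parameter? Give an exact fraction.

obs 1: x=-1/2 → posterior Inverse-Gamma(9/2, 53/40)
obs 2: x=-7/2 → posterior Inverse-Gamma(5, 149/20)
obs 3: x=1/2 → posterior Inverse-Gamma(11/2, 303/40)
obs 4: x=0 → posterior Inverse-Gamma(6, 303/40)
obs 5: x=0 → posterior Inverse-Gamma(13/2, 303/40)
obs 6: x=8 → posterior Inverse-Gamma(7, 1583/40)
obs 7: x=-5/4 → posterior Inverse-Gamma(15/2, 6457/160)
obs 8: x=-3 → posterior Inverse-Gamma(8, 7177/160)
obs 9: x=3/2 → posterior Inverse-Gamma(17/2, 7357/160)
obs 10: x=7/2 → posterior Inverse-Gamma(9, 8337/160)

8337/1600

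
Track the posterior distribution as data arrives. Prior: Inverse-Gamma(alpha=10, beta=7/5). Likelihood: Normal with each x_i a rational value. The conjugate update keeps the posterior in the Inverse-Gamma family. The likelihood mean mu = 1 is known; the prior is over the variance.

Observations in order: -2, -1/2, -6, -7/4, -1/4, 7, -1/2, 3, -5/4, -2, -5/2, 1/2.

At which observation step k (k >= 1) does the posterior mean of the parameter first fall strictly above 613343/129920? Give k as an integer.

k = 11

obs 1: x=-2 → posterior Inverse-Gamma(21/2, 59/10)
obs 2: x=-1/2 → posterior Inverse-Gamma(11, 281/40)
obs 3: x=-6 → posterior Inverse-Gamma(23/2, 1261/40)
obs 4: x=-7/4 → posterior Inverse-Gamma(12, 5649/160)
obs 5: x=-1/4 → posterior Inverse-Gamma(25/2, 2887/80)
obs 6: x=7 → posterior Inverse-Gamma(13, 4327/80)
obs 7: x=-1/2 → posterior Inverse-Gamma(27/2, 4417/80)
obs 8: x=3 → posterior Inverse-Gamma(14, 4577/80)
obs 9: x=-5/4 → posterior Inverse-Gamma(29/2, 9559/160)
obs 10: x=-2 → posterior Inverse-Gamma(15, 10279/160)
obs 11: x=-5/2 → posterior Inverse-Gamma(31/2, 11259/160)
obs 12: x=1/2 → posterior Inverse-Gamma(16, 11279/160)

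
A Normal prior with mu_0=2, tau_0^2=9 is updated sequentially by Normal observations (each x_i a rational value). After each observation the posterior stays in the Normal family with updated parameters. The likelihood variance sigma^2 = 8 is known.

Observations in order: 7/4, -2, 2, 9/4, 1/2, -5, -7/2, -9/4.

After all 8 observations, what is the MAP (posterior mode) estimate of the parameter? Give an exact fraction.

-161/320

obs 1: x=7/4 → posterior Normal(127/68, 72/17)
obs 2: x=-2 → posterior Normal(55/104, 36/13)
obs 3: x=2 → posterior Normal(127/140, 72/35)
obs 4: x=9/4 → posterior Normal(13/11, 18/11)
obs 5: x=1/2 → posterior Normal(113/106, 72/53)
obs 6: x=-5 → posterior Normal(23/124, 36/31)
obs 7: x=-7/2 → posterior Normal(-20/71, 72/71)
obs 8: x=-9/4 → posterior Normal(-161/320, 9/10)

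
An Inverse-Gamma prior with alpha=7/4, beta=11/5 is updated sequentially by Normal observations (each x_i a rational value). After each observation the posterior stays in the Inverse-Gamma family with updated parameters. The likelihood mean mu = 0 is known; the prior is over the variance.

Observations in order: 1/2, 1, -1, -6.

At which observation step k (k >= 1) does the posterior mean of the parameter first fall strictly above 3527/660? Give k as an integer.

k = 4

obs 1: x=1/2 → posterior Inverse-Gamma(9/4, 93/40)
obs 2: x=1 → posterior Inverse-Gamma(11/4, 113/40)
obs 3: x=-1 → posterior Inverse-Gamma(13/4, 133/40)
obs 4: x=-6 → posterior Inverse-Gamma(15/4, 853/40)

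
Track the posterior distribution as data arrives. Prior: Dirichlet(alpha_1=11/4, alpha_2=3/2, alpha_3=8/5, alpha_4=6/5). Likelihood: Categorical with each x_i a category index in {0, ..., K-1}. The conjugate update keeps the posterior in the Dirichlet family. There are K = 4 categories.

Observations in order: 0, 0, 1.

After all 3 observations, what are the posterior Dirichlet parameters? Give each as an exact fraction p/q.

obs 1: x=0 → posterior Dirichlet(15/4, 3/2, 8/5, 6/5)
obs 2: x=0 → posterior Dirichlet(19/4, 3/2, 8/5, 6/5)
obs 3: x=1 → posterior Dirichlet(19/4, 5/2, 8/5, 6/5)

alpha_1=19/4, alpha_2=5/2, alpha_3=8/5, alpha_4=6/5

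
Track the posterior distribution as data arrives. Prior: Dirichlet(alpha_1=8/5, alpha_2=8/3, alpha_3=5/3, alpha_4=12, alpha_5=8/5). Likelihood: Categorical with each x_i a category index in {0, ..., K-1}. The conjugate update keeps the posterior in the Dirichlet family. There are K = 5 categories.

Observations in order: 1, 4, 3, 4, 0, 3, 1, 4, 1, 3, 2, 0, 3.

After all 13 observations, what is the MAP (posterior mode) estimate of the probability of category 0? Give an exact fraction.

39/413

obs 1: x=1 → posterior Dirichlet(8/5, 11/3, 5/3, 12, 8/5)
obs 2: x=4 → posterior Dirichlet(8/5, 11/3, 5/3, 12, 13/5)
obs 3: x=3 → posterior Dirichlet(8/5, 11/3, 5/3, 13, 13/5)
obs 4: x=4 → posterior Dirichlet(8/5, 11/3, 5/3, 13, 18/5)
obs 5: x=0 → posterior Dirichlet(13/5, 11/3, 5/3, 13, 18/5)
obs 6: x=3 → posterior Dirichlet(13/5, 11/3, 5/3, 14, 18/5)
obs 7: x=1 → posterior Dirichlet(13/5, 14/3, 5/3, 14, 18/5)
obs 8: x=4 → posterior Dirichlet(13/5, 14/3, 5/3, 14, 23/5)
obs 9: x=1 → posterior Dirichlet(13/5, 17/3, 5/3, 14, 23/5)
obs 10: x=3 → posterior Dirichlet(13/5, 17/3, 5/3, 15, 23/5)
obs 11: x=2 → posterior Dirichlet(13/5, 17/3, 8/3, 15, 23/5)
obs 12: x=0 → posterior Dirichlet(18/5, 17/3, 8/3, 15, 23/5)
obs 13: x=3 → posterior Dirichlet(18/5, 17/3, 8/3, 16, 23/5)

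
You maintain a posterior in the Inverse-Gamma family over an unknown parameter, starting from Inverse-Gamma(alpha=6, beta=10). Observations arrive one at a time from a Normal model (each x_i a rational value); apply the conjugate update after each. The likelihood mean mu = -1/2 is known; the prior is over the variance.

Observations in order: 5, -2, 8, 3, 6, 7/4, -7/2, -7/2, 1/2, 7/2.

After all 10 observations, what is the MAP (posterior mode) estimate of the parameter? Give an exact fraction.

3509/384

obs 1: x=5 → posterior Inverse-Gamma(13/2, 201/8)
obs 2: x=-2 → posterior Inverse-Gamma(7, 105/4)
obs 3: x=8 → posterior Inverse-Gamma(15/2, 499/8)
obs 4: x=3 → posterior Inverse-Gamma(8, 137/2)
obs 5: x=6 → posterior Inverse-Gamma(17/2, 717/8)
obs 6: x=7/4 → posterior Inverse-Gamma(9, 2949/32)
obs 7: x=-7/2 → posterior Inverse-Gamma(19/2, 3093/32)
obs 8: x=-7/2 → posterior Inverse-Gamma(10, 3237/32)
obs 9: x=1/2 → posterior Inverse-Gamma(21/2, 3253/32)
obs 10: x=7/2 → posterior Inverse-Gamma(11, 3509/32)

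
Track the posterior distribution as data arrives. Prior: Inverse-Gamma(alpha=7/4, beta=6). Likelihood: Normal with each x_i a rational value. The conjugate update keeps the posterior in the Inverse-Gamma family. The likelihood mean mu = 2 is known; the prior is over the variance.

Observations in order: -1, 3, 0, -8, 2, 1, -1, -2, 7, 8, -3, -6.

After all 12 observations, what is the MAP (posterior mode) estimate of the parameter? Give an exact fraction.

obs 1: x=-1 → posterior Inverse-Gamma(9/4, 21/2)
obs 2: x=3 → posterior Inverse-Gamma(11/4, 11)
obs 3: x=0 → posterior Inverse-Gamma(13/4, 13)
obs 4: x=-8 → posterior Inverse-Gamma(15/4, 63)
obs 5: x=2 → posterior Inverse-Gamma(17/4, 63)
obs 6: x=1 → posterior Inverse-Gamma(19/4, 127/2)
obs 7: x=-1 → posterior Inverse-Gamma(21/4, 68)
obs 8: x=-2 → posterior Inverse-Gamma(23/4, 76)
obs 9: x=7 → posterior Inverse-Gamma(25/4, 177/2)
obs 10: x=8 → posterior Inverse-Gamma(27/4, 213/2)
obs 11: x=-3 → posterior Inverse-Gamma(29/4, 119)
obs 12: x=-6 → posterior Inverse-Gamma(31/4, 151)

604/35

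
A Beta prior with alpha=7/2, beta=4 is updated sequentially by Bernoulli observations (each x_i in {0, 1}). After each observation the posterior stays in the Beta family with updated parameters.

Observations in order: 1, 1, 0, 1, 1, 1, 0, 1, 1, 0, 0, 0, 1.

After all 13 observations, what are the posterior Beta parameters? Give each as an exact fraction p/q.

alpha=23/2, beta=9

obs 1: x=1 → posterior Beta(9/2, 4)
obs 2: x=1 → posterior Beta(11/2, 4)
obs 3: x=0 → posterior Beta(11/2, 5)
obs 4: x=1 → posterior Beta(13/2, 5)
obs 5: x=1 → posterior Beta(15/2, 5)
obs 6: x=1 → posterior Beta(17/2, 5)
obs 7: x=0 → posterior Beta(17/2, 6)
obs 8: x=1 → posterior Beta(19/2, 6)
obs 9: x=1 → posterior Beta(21/2, 6)
obs 10: x=0 → posterior Beta(21/2, 7)
obs 11: x=0 → posterior Beta(21/2, 8)
obs 12: x=0 → posterior Beta(21/2, 9)
obs 13: x=1 → posterior Beta(23/2, 9)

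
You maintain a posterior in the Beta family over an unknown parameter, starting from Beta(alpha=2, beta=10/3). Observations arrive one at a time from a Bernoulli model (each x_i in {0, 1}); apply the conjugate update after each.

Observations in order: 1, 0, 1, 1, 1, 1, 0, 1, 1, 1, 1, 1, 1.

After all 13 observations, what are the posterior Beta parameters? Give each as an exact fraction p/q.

alpha=13, beta=16/3

obs 1: x=1 → posterior Beta(3, 10/3)
obs 2: x=0 → posterior Beta(3, 13/3)
obs 3: x=1 → posterior Beta(4, 13/3)
obs 4: x=1 → posterior Beta(5, 13/3)
obs 5: x=1 → posterior Beta(6, 13/3)
obs 6: x=1 → posterior Beta(7, 13/3)
obs 7: x=0 → posterior Beta(7, 16/3)
obs 8: x=1 → posterior Beta(8, 16/3)
obs 9: x=1 → posterior Beta(9, 16/3)
obs 10: x=1 → posterior Beta(10, 16/3)
obs 11: x=1 → posterior Beta(11, 16/3)
obs 12: x=1 → posterior Beta(12, 16/3)
obs 13: x=1 → posterior Beta(13, 16/3)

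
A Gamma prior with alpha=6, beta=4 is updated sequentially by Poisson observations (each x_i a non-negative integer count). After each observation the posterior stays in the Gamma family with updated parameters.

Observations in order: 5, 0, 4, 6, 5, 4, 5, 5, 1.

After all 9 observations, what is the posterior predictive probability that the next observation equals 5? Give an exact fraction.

obs 1: x=5 → posterior Gamma(11, 5)
obs 2: x=0 → posterior Gamma(11, 6)
obs 3: x=4 → posterior Gamma(15, 7)
obs 4: x=6 → posterior Gamma(21, 8)
obs 5: x=5 → posterior Gamma(26, 9)
obs 6: x=4 → posterior Gamma(30, 10)
obs 7: x=5 → posterior Gamma(35, 11)
obs 8: x=5 → posterior Gamma(40, 12)
obs 9: x=1 → posterior Gamma(41, 13)

819530179919488244717517802871525629736082294634581/7529941482627912235671018272798474186600459007950848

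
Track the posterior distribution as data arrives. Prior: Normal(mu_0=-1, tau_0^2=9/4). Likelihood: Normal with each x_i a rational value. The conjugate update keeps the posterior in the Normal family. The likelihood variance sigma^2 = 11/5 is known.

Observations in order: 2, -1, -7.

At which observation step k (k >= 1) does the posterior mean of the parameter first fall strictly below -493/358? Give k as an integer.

k = 3

obs 1: x=2 → posterior Normal(46/89, 99/89)
obs 2: x=-1 → posterior Normal(1/134, 99/134)
obs 3: x=-7 → posterior Normal(-314/179, 99/179)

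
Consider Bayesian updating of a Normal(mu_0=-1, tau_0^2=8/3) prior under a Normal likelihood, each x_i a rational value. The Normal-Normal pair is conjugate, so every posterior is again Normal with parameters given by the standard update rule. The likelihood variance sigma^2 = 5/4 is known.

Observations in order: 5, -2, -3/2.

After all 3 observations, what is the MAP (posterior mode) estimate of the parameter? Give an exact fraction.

11/37

obs 1: x=5 → posterior Normal(145/47, 40/47)
obs 2: x=-2 → posterior Normal(81/79, 40/79)
obs 3: x=-3/2 → posterior Normal(11/37, 40/111)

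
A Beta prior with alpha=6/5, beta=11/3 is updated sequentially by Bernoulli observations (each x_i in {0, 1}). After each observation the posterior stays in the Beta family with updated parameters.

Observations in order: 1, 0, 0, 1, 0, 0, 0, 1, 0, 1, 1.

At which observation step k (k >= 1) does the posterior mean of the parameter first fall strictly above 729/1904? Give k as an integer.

k = 11

obs 1: x=1 → posterior Beta(11/5, 11/3)
obs 2: x=0 → posterior Beta(11/5, 14/3)
obs 3: x=0 → posterior Beta(11/5, 17/3)
obs 4: x=1 → posterior Beta(16/5, 17/3)
obs 5: x=0 → posterior Beta(16/5, 20/3)
obs 6: x=0 → posterior Beta(16/5, 23/3)
obs 7: x=0 → posterior Beta(16/5, 26/3)
obs 8: x=1 → posterior Beta(21/5, 26/3)
obs 9: x=0 → posterior Beta(21/5, 29/3)
obs 10: x=1 → posterior Beta(26/5, 29/3)
obs 11: x=1 → posterior Beta(31/5, 29/3)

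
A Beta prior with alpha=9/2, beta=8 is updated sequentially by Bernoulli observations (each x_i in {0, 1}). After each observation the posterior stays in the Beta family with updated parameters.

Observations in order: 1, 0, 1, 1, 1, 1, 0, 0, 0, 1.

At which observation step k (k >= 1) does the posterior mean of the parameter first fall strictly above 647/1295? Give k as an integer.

obs 1: x=1 → posterior Beta(11/2, 8)
obs 2: x=0 → posterior Beta(11/2, 9)
obs 3: x=1 → posterior Beta(13/2, 9)
obs 4: x=1 → posterior Beta(15/2, 9)
obs 5: x=1 → posterior Beta(17/2, 9)
obs 6: x=1 → posterior Beta(19/2, 9)
obs 7: x=0 → posterior Beta(19/2, 10)
obs 8: x=0 → posterior Beta(19/2, 11)
obs 9: x=0 → posterior Beta(19/2, 12)
obs 10: x=1 → posterior Beta(21/2, 12)

k = 6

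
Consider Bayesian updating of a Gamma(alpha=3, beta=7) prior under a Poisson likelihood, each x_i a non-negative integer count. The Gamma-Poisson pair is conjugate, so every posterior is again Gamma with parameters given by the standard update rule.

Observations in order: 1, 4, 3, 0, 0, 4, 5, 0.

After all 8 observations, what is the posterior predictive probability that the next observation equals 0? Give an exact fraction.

332525673007965087890625/1208925819614629174706176

obs 1: x=1 → posterior Gamma(4, 8)
obs 2: x=4 → posterior Gamma(8, 9)
obs 3: x=3 → posterior Gamma(11, 10)
obs 4: x=0 → posterior Gamma(11, 11)
obs 5: x=0 → posterior Gamma(11, 12)
obs 6: x=4 → posterior Gamma(15, 13)
obs 7: x=5 → posterior Gamma(20, 14)
obs 8: x=0 → posterior Gamma(20, 15)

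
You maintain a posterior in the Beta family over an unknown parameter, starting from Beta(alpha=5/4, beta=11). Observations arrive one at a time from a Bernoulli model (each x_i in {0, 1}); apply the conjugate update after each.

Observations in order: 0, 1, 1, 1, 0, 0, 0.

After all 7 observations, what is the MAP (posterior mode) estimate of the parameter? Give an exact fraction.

13/69

obs 1: x=0 → posterior Beta(5/4, 12)
obs 2: x=1 → posterior Beta(9/4, 12)
obs 3: x=1 → posterior Beta(13/4, 12)
obs 4: x=1 → posterior Beta(17/4, 12)
obs 5: x=0 → posterior Beta(17/4, 13)
obs 6: x=0 → posterior Beta(17/4, 14)
obs 7: x=0 → posterior Beta(17/4, 15)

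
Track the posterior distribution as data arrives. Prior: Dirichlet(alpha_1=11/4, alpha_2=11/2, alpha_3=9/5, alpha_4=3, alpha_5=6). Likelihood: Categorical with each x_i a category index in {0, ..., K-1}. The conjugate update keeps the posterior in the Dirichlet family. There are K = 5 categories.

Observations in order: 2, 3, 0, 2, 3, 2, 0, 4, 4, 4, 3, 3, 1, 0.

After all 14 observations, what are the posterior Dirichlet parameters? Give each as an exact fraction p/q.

obs 1: x=2 → posterior Dirichlet(11/4, 11/2, 14/5, 3, 6)
obs 2: x=3 → posterior Dirichlet(11/4, 11/2, 14/5, 4, 6)
obs 3: x=0 → posterior Dirichlet(15/4, 11/2, 14/5, 4, 6)
obs 4: x=2 → posterior Dirichlet(15/4, 11/2, 19/5, 4, 6)
obs 5: x=3 → posterior Dirichlet(15/4, 11/2, 19/5, 5, 6)
obs 6: x=2 → posterior Dirichlet(15/4, 11/2, 24/5, 5, 6)
obs 7: x=0 → posterior Dirichlet(19/4, 11/2, 24/5, 5, 6)
obs 8: x=4 → posterior Dirichlet(19/4, 11/2, 24/5, 5, 7)
obs 9: x=4 → posterior Dirichlet(19/4, 11/2, 24/5, 5, 8)
obs 10: x=4 → posterior Dirichlet(19/4, 11/2, 24/5, 5, 9)
obs 11: x=3 → posterior Dirichlet(19/4, 11/2, 24/5, 6, 9)
obs 12: x=3 → posterior Dirichlet(19/4, 11/2, 24/5, 7, 9)
obs 13: x=1 → posterior Dirichlet(19/4, 13/2, 24/5, 7, 9)
obs 14: x=0 → posterior Dirichlet(23/4, 13/2, 24/5, 7, 9)

alpha_1=23/4, alpha_2=13/2, alpha_3=24/5, alpha_4=7, alpha_5=9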